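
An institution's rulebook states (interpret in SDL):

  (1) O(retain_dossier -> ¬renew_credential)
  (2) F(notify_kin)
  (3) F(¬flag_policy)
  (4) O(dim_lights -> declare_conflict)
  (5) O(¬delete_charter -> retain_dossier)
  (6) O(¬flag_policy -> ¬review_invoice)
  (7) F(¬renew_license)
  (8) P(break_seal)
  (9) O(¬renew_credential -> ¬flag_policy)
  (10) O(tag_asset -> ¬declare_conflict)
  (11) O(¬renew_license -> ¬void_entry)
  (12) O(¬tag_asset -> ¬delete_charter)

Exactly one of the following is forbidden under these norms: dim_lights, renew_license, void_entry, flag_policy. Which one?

dim_lights

F(¬flag_policy) at premise 3 means O(flag_policy).
Premise 9, O(¬renew_credential -> ¬flag_policy), contraposes to O(flag_policy -> renew_credential); with O(flag_policy) we get O(renew_credential).
Premise 1 is O(retain_dossier -> ¬renew_credential); contrapositively O(renew_credential -> ¬retain_dossier). Since O(renew_credential) holds, K gives O(¬retain_dossier).
Premise 5 is O(¬delete_charter -> retain_dossier); contrapositively O(¬retain_dossier -> delete_charter). Since O(¬retain_dossier) holds, K gives O(delete_charter).
Premise 12 is O(¬tag_asset -> ¬delete_charter); contrapositively O(delete_charter -> tag_asset). Since O(delete_charter) holds, K gives O(tag_asset).
From O(tag_asset) and premise 10, O(tag_asset -> ¬declare_conflict), we obtain O(¬declare_conflict).
Premise 4, O(dim_lights -> declare_conflict), contraposes to O(¬declare_conflict -> ¬dim_lights); with O(¬declare_conflict) we get O(¬dim_lights).
So O(¬dim_lights) holds, i.e. dim_lights is forbidden. None of the other listed options is forbidden under the premises.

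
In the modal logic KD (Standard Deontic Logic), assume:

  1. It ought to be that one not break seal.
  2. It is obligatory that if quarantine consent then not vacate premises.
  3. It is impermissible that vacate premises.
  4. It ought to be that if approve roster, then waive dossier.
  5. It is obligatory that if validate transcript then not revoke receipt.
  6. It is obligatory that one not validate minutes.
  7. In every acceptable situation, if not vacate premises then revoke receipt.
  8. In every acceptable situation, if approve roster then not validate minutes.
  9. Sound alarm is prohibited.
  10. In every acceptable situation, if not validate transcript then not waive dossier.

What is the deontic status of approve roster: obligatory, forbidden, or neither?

Forbidden

Premise 3, F(vacate_premises), is equivalent to O(¬vacate_premises).
With premise 7, O(¬vacate_premises → revoke_receipt), the K-axiom yields O(revoke_receipt).
Premise 5, O(validate_transcript → ¬revoke_receipt), contraposes to O(revoke_receipt → ¬validate_transcript); with O(revoke_receipt) we get O(¬validate_transcript).
With premise 10, O(¬validate_transcript → ¬waive_dossier), the K-axiom yields O(¬waive_dossier).
Premise 4, O(approve_roster → waive_dossier), contraposes to O(¬waive_dossier → ¬approve_roster); with O(¬waive_dossier) we get O(¬approve_roster).
Premises 1, 2, 6, 8, 9 do not contribute to this derivation.
Thus O(¬approve_roster), which is F(approve_roster): approve_roster is forbidden.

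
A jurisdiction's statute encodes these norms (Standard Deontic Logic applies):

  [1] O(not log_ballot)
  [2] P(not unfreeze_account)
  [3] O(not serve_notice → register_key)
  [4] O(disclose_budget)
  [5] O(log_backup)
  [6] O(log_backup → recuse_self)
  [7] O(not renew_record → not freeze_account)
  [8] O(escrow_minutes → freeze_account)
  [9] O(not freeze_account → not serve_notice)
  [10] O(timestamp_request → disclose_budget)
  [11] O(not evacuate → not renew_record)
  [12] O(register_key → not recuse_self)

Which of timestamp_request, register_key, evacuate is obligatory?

Premise 5 gives O(log_backup).
From O(log_backup) and premise 6, O(log_backup → recuse_self), we obtain O(recuse_self).
Premise 12, O(register_key → not recuse_self), contraposes to O(recuse_self → not register_key); with O(recuse_self) we get O(not register_key).
Premise 3, O(not serve_notice → register_key), contraposes to O(not register_key → serve_notice); with O(not register_key) we get O(serve_notice).
The contrapositive of premise 9 (O(not freeze_account → not serve_notice)) is O(serve_notice → freeze_account), and O(serve_notice) is already established, so O(freeze_account).
Premise 7 is O(not renew_record → not freeze_account); contrapositively O(freeze_account → renew_record). Since O(freeze_account) holds, K gives O(renew_record).
The contrapositive of premise 11 (O(not evacuate → not renew_record)) is O(renew_record → evacuate), and O(renew_record) is already established, so O(evacuate).
So O(evacuate) holds — evacuate is obligatory. None of the other listed options is made obligatory by any chain of premises.

evacuate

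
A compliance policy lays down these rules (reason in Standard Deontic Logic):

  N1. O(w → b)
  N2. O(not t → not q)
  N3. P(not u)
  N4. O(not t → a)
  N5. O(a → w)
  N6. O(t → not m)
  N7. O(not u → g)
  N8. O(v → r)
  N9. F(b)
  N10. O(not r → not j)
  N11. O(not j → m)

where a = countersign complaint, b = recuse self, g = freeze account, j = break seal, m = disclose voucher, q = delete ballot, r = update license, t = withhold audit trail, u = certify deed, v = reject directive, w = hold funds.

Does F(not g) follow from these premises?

No

Premise 7 is O(not u → g), but O(not u) is not derivable from the premises (the permission P(not u) asserts only not O(u), not O(not u)), so it does not yield O(g).
No other premise forces O(g). An ideal world satisfying every premise can still have not g true, so F(not g) is not derivable.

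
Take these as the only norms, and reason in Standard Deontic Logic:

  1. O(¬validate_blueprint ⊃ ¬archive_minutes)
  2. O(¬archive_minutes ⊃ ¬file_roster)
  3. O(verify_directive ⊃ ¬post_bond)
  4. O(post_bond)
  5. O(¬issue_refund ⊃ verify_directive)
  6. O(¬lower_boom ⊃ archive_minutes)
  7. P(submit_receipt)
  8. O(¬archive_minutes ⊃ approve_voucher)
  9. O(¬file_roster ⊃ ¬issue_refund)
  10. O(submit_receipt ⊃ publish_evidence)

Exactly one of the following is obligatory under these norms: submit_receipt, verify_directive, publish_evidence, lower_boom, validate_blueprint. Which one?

Premise 4 states O(post_bond) outright.
Premise 3 is O(verify_directive ⊃ ¬post_bond); contrapositively O(post_bond ⊃ ¬verify_directive). Since O(post_bond) holds, K gives O(¬verify_directive).
The contrapositive of premise 5 (O(¬issue_refund ⊃ verify_directive)) is O(¬verify_directive ⊃ issue_refund), and O(¬verify_directive) is already established, so O(issue_refund).
Premise 9 is O(¬file_roster ⊃ ¬issue_refund); contrapositively O(issue_refund ⊃ file_roster). Since O(issue_refund) holds, K gives O(file_roster).
Premise 2 is O(¬archive_minutes ⊃ ¬file_roster); contrapositively O(file_roster ⊃ archive_minutes). Since O(file_roster) holds, K gives O(archive_minutes).
Premise 1, O(¬validate_blueprint ⊃ ¬archive_minutes), contraposes to O(archive_minutes ⊃ validate_blueprint); with O(archive_minutes) we get O(validate_blueprint).
So O(validate_blueprint) holds — validate_blueprint is obligatory. None of the other listed options is made obligatory by any chain of premises.

validate_blueprint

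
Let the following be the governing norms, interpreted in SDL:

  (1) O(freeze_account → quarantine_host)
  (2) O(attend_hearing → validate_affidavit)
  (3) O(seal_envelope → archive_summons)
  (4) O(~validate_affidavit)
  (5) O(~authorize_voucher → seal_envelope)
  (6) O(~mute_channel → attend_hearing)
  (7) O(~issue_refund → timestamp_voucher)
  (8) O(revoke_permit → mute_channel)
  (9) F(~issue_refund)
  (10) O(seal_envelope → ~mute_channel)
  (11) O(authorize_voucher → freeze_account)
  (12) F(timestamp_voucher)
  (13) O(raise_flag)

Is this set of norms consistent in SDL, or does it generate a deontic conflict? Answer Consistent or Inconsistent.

Premise 7 is O(~issue_refund → timestamp_voucher), but O(~issue_refund) is not derivable from the premises, so it does not yield O(timestamp_voucher).
So O(timestamp_voucher) is not derivable, and the apparent clash with O(~timestamp_voucher) does not arise.
A world satisfying every obligation exists (e.g. archive_summons=false, attend_hearing=false, authorize_voucher=true, freeze_account=true, issue_refund=true, mute_channel=true, quarantine_host=true, raise_flag=true, revoke_permit=false, seal_envelope=false, timestamp_voucher=false, validate_affidavit=false); no atom is both obligatory and forbidden, so the set is consistent.

Consistent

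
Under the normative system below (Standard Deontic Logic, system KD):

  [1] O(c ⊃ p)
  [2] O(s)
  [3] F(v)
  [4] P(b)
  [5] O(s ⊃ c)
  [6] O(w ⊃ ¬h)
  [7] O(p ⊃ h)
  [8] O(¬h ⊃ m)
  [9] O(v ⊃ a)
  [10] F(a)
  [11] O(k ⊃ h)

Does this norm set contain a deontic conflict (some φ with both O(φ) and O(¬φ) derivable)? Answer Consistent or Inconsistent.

Consistent

Premise 9 is O(v ⊃ a), but O(v) is not derivable from the premises, so it does not yield O(a).
So O(a) is not derivable, and the apparent clash with O(¬a) does not arise.
A world satisfying every obligation exists (e.g. a=false, b=false, c=true, h=true, k=false, m=false, p=true, s=true, v=false, w=false); no atom is both obligatory and forbidden, so the set is consistent.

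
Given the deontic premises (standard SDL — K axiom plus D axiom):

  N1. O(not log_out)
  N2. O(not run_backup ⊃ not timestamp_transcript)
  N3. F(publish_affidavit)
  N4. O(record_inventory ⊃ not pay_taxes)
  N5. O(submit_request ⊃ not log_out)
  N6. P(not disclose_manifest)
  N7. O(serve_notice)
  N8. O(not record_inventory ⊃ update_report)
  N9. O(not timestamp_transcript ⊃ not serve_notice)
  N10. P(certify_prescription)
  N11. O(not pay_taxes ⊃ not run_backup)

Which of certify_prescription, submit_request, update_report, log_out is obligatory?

From premise 7 we have O(serve_notice).
The contrapositive of premise 9 (O(not timestamp_transcript ⊃ not serve_notice)) is O(serve_notice ⊃ timestamp_transcript), and O(serve_notice) is already established, so O(timestamp_transcript).
Premise 2 is O(not run_backup ⊃ not timestamp_transcript); contrapositively O(timestamp_transcript ⊃ run_backup). Since O(timestamp_transcript) holds, K gives O(run_backup).
Premise 11 is O(not pay_taxes ⊃ not run_backup); contrapositively O(run_backup ⊃ pay_taxes). Since O(run_backup) holds, K gives O(pay_taxes).
Premise 4, O(record_inventory ⊃ not pay_taxes), contraposes to O(pay_taxes ⊃ not record_inventory); with O(pay_taxes) we get O(not record_inventory).
With premise 8, O(not record_inventory ⊃ update_report), the K-axiom yields O(update_report).
So O(update_report) holds — update_report is obligatory. None of the other listed options is made obligatory by any chain of premises.

update_report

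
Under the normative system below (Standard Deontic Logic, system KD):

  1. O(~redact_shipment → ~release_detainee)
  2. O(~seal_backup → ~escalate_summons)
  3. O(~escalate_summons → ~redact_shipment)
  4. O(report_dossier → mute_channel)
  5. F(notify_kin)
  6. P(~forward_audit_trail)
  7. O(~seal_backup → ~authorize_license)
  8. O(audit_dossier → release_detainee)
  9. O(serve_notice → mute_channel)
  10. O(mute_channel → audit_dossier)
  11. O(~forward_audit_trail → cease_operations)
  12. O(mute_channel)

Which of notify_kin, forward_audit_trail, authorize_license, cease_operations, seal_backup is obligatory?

seal_backup

Premise 12 states O(mute_channel) outright.
From O(mute_channel) and premise 10, O(mute_channel → audit_dossier), we obtain O(audit_dossier).
Applying K to premise 8 (O(audit_dossier → release_detainee)) and O(audit_dossier) yields O(release_detainee).
Premise 1, O(~redact_shipment → ~release_detainee), contraposes to O(release_detainee → redact_shipment); with O(release_detainee) we get O(redact_shipment).
Premise 3 is O(~escalate_summons → ~redact_shipment); contrapositively O(redact_shipment → escalate_summons). Since O(redact_shipment) holds, K gives O(escalate_summons).
Premise 2, O(~seal_backup → ~escalate_summons), contraposes to O(escalate_summons → seal_backup); with O(escalate_summons) we get O(seal_backup).
So O(seal_backup) holds — seal_backup is obligatory. None of the other listed options is made obligatory by any chain of premises.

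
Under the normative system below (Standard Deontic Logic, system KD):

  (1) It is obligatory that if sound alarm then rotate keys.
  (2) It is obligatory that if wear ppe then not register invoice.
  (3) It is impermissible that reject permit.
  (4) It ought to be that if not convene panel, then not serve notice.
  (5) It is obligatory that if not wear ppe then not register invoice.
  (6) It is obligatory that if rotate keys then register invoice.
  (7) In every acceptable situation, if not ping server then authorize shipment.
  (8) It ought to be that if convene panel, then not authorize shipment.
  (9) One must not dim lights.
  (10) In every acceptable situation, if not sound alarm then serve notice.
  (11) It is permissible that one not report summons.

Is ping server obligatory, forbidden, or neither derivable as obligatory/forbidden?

By case analysis on ¬wear_ppe: premise 5 gives O(¬wear_ppe → ¬register_invoice) and premise 2 gives O(wear_ppe → ¬register_invoice), so O(¬register_invoice) either way.
The contrapositive of premise 6 (O(rotate_keys → register_invoice)) is O(¬register_invoice → ¬rotate_keys), and O(¬register_invoice) is already established, so O(¬rotate_keys).
The contrapositive of premise 1 (O(sound_alarm → rotate_keys)) is O(¬rotate_keys → ¬sound_alarm), and O(¬rotate_keys) is already established, so O(¬sound_alarm).
From O(¬sound_alarm) and premise 10, O(¬sound_alarm → serve_notice), we obtain O(serve_notice).
Premise 4, O(¬convene_panel → ¬serve_notice), contraposes to O(serve_notice → convene_panel); with O(serve_notice) we get O(convene_panel).
From O(convene_panel) and premise 8, O(convene_panel → ¬authorize_shipment), we obtain O(¬authorize_shipment).
Premise 7 is O(¬ping_server → authorize_shipment); contrapositively O(¬authorize_shipment → ping_server). Since O(¬authorize_shipment) holds, K gives O(ping_server).
Premises 3, 9, 11 do not contribute to this derivation.
Hence ping_server is obligatory.

Obligatory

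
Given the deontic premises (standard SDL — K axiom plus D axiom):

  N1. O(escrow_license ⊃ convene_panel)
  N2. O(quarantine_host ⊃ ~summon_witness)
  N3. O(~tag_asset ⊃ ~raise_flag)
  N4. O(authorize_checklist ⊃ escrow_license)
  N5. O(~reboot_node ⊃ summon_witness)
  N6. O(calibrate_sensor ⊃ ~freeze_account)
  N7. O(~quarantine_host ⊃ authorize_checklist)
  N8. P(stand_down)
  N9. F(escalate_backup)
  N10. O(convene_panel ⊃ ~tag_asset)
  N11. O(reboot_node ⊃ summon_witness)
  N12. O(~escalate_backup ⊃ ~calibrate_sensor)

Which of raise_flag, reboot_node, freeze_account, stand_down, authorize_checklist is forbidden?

raise_flag

By case analysis on ~reboot_node: premise 5 gives O(~reboot_node ⊃ summon_witness) and premise 11 gives O(reboot_node ⊃ summon_witness), so O(summon_witness) either way.
The contrapositive of premise 2 (O(quarantine_host ⊃ ~summon_witness)) is O(summon_witness ⊃ ~quarantine_host), and O(summon_witness) is already established, so O(~quarantine_host).
With premise 7, O(~quarantine_host ⊃ authorize_checklist), the K-axiom yields O(authorize_checklist).
With premise 4, O(authorize_checklist ⊃ escrow_license), the K-axiom yields O(escrow_license).
From O(escrow_license) and premise 1, O(escrow_license ⊃ convene_panel), we obtain O(convene_panel).
Premise 10 is O(convene_panel ⊃ ~tag_asset); since O(convene_panel), deontic closure gives O(~tag_asset).
With premise 3, O(~tag_asset ⊃ ~raise_flag), the K-axiom yields O(~raise_flag).
So O(~raise_flag) holds, i.e. raise_flag is forbidden. None of the other listed options is forbidden under the premises.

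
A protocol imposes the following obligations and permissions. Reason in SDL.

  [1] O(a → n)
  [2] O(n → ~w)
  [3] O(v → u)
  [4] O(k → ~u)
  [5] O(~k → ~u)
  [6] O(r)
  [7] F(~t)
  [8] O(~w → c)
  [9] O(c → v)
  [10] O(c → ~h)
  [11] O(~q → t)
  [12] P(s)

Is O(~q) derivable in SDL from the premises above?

Premise 11 is O(~q → t); even if O(t) held, inferring O(~q) would be affirming the consequent — invalid.
No other premise forces O(~q). An ideal world satisfying every premise can still have ~q false, so O(~q) is not derivable.

No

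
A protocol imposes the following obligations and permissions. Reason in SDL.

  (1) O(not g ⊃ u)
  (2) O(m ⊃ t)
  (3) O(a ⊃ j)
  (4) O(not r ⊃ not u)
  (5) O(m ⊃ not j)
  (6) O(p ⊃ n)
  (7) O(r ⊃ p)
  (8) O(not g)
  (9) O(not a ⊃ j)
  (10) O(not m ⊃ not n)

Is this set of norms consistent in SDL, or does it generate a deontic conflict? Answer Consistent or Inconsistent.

Premises 9 and 3 are O(not a ⊃ j) and O(a ⊃ j); every ideal world satisfies not a or a, so in either case j holds — hence O(j).
The contrapositive of premise 5 (O(m ⊃ not j)) is O(j ⊃ not m), and O(j) is already established, so O(not m).
Premise 10 is O(not m ⊃ not n); since O(not m), deontic closure gives O(not n).
The contrapositive of premise 6 (O(p ⊃ n)) is O(not n ⊃ not p), and O(not n) is already established, so O(not p).
Premise 7, O(r ⊃ p), contraposes to O(not p ⊃ not r); with O(not p) we get O(not r).
Applying K to premise 4 (O(not r ⊃ not u)) and O(not r) yields O(not u).
Premise 1 is O(not g ⊃ u); contrapositively O(not u ⊃ g). Since O(not u) holds, K gives O(g).
However, premise 8 gives O(not g).
We now have both O(g) and O(not g) — g is simultaneously obligatory and forbidden, violating the D-axiom.

Inconsistent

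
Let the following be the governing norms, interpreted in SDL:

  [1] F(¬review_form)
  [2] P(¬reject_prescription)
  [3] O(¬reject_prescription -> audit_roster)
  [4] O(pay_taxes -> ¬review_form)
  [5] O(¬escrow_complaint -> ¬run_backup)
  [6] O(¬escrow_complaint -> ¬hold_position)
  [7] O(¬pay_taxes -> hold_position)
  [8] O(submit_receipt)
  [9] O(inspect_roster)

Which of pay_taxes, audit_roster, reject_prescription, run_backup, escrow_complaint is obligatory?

escrow_complaint

Premise 1 is F(¬review_form), i.e. O(review_form).
Premise 4 is O(pay_taxes -> ¬review_form); contrapositively O(review_form -> ¬pay_taxes). Since O(review_form) holds, K gives O(¬pay_taxes).
Premise 7 is O(¬pay_taxes -> hold_position); since O(¬pay_taxes), deontic closure gives O(hold_position).
Premise 6 is O(¬escrow_complaint -> ¬hold_position); contrapositively O(hold_position -> escrow_complaint). Since O(hold_position) holds, K gives O(escrow_complaint).
So O(escrow_complaint) holds — escrow_complaint is obligatory. None of the other listed options is made obligatory by any chain of premises.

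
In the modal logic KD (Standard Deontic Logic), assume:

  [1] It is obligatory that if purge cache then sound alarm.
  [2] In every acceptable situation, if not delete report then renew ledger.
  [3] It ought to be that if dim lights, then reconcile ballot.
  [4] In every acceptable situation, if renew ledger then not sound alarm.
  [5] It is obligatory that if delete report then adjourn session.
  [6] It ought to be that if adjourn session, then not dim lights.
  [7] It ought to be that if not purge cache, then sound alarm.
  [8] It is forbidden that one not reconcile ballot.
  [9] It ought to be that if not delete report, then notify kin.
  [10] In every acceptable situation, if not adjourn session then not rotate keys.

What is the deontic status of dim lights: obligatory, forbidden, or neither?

Premises 1 and 7 are O(purge_cache → sound_alarm) and O(¬purge_cache → sound_alarm); every ideal world satisfies purge_cache or ¬purge_cache, so in either case sound_alarm holds — hence O(sound_alarm).
The contrapositive of premise 4 (O(renew_ledger → ¬sound_alarm)) is O(sound_alarm → ¬renew_ledger), and O(sound_alarm) is already established, so O(¬renew_ledger).
The contrapositive of premise 2 (O(¬delete_report → renew_ledger)) is O(¬renew_ledger → delete_report), and O(¬renew_ledger) is already established, so O(delete_report).
Premise 5 is O(delete_report → adjourn_session); since O(delete_report), deontic closure gives O(adjourn_session).
Applying K to premise 6 (O(adjourn_session → ¬dim_lights)) and O(adjourn_session) yields O(¬dim_lights).
Premises 3, 8, 9, 10 do not contribute to this derivation.
Thus O(¬dim_lights), which is F(dim_lights): dim_lights is forbidden.

Forbidden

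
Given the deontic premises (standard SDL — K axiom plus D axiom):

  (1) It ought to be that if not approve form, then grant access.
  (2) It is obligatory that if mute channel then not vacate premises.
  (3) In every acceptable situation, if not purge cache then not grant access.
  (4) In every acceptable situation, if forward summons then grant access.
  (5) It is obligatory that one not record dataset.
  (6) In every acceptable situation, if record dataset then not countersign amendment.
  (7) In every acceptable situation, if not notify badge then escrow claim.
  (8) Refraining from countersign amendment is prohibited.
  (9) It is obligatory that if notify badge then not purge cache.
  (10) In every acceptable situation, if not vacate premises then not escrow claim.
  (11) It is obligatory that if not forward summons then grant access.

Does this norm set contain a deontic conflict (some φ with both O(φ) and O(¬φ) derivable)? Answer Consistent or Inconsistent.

Consistent

Premise 6 is O(record_dataset → ¬countersign_amendment), but O(record_dataset) is not derivable from the premises, so it does not yield O(¬countersign_amendment).
So O(¬countersign_amendment) is not derivable, and the apparent clash with O(countersign_amendment) does not arise.
A world satisfying every obligation exists (e.g. approve_form=false, countersign_amendment=true, escrow_claim=true, forward_summons=false, grant_access=true, mute_channel=false, notify_badge=false, purge_cache=true, record_dataset=false, vacate_premises=true); no atom is both obligatory and forbidden, so the set is consistent.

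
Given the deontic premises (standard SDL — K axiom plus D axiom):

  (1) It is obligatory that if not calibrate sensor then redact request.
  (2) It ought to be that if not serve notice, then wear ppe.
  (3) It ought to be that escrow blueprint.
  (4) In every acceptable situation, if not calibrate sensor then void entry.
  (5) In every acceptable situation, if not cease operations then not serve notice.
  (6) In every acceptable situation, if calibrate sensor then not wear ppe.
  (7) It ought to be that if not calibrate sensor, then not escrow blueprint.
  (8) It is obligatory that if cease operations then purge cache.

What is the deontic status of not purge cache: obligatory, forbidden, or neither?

Forbidden

Premise 3 states O(escrow_blueprint) outright.
Premise 7, O(¬calibrate_sensor → ¬escrow_blueprint), contraposes to O(escrow_blueprint → calibrate_sensor); with O(escrow_blueprint) we get O(calibrate_sensor).
From O(calibrate_sensor) and premise 6, O(calibrate_sensor → ¬wear_ppe), we obtain O(¬wear_ppe).
Premise 2 is O(¬serve_notice → wear_ppe); contrapositively O(¬wear_ppe → serve_notice). Since O(¬wear_ppe) holds, K gives O(serve_notice).
The contrapositive of premise 5 (O(¬cease_operations → ¬serve_notice)) is O(serve_notice → cease_operations), and O(serve_notice) is already established, so O(cease_operations).
With premise 8, O(cease_operations → purge_cache), the K-axiom yields O(purge_cache).
Premises 1, 4 do not contribute to this derivation.
Thus O(purge_cache), which is F(¬purge_cache): ¬purge_cache is forbidden.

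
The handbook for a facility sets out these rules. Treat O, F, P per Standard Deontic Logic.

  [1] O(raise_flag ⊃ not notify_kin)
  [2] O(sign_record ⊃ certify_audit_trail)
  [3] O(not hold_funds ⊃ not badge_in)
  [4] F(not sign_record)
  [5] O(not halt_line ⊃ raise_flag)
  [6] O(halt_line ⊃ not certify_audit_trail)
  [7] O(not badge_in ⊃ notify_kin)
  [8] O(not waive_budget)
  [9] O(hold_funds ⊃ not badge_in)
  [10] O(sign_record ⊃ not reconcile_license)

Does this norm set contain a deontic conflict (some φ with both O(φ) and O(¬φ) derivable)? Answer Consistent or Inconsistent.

Premises 3 and 9 cover both cases: O(not hold_funds ⊃ not badge_in) and O(hold_funds ⊃ not badge_in). Since not hold_funds ∨ hold_funds is a tautology, O(not badge_in) follows.
Applying K to premise 7 (O(not badge_in ⊃ notify_kin)) and O(not badge_in) yields O(notify_kin).
Premise 1 is O(raise_flag ⊃ not notify_kin); contrapositively O(notify_kin ⊃ not raise_flag). Since O(notify_kin) holds, K gives O(not raise_flag).
Premise 5, O(not halt_line ⊃ raise_flag), contraposes to O(not raise_flag ⊃ halt_line); with O(not raise_flag) we get O(halt_line).
Premise 6 is O(halt_line ⊃ not certify_audit_trail); since O(halt_line), deontic closure gives O(not certify_audit_trail).
The contrapositive of premise 2 (O(sign_record ⊃ certify_audit_trail)) is O(not certify_audit_trail ⊃ not sign_record), and O(not certify_audit_trail) is already established, so O(not sign_record).
But premise 4, F(not sign_record), means O(sign_record).
We now have both O(not sign_record) and O(sign_record) — sign_record is simultaneously obligatory and forbidden, violating the D-axiom.

Inconsistent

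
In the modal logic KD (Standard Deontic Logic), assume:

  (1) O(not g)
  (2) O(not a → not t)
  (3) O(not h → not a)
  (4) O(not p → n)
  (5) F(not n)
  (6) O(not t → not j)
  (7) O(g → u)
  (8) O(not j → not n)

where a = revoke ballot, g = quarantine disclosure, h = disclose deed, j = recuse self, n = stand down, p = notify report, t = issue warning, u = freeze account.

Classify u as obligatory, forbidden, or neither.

Premise 7 is O(g → u), but O(g) is not derivable from the premises, so it does not yield O(u).
No premise or chain of K-axiom applications forces O(u), and none forces O(not u). So u is neither obligatory nor forbidden under these norms.

Neither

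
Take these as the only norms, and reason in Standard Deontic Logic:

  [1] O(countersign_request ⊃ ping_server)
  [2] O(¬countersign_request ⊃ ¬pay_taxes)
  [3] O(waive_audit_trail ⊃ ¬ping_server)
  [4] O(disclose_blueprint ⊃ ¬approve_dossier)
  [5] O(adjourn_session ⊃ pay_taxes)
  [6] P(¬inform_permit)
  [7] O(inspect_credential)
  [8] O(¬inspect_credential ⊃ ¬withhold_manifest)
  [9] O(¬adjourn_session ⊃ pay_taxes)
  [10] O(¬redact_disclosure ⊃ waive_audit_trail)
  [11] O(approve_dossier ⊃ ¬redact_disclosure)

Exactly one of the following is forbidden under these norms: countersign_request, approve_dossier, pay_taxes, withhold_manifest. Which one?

approve_dossier

Premises 9 and 5 are O(¬adjourn_session ⊃ pay_taxes) and O(adjourn_session ⊃ pay_taxes); every ideal world satisfies ¬adjourn_session or adjourn_session, so in either case pay_taxes holds — hence O(pay_taxes).
Premise 2 is O(¬countersign_request ⊃ ¬pay_taxes); contrapositively O(pay_taxes ⊃ countersign_request). Since O(pay_taxes) holds, K gives O(countersign_request).
With premise 1, O(countersign_request ⊃ ping_server), the K-axiom yields O(ping_server).
The contrapositive of premise 3 (O(waive_audit_trail ⊃ ¬ping_server)) is O(ping_server ⊃ ¬waive_audit_trail), and O(ping_server) is already established, so O(¬waive_audit_trail).
The contrapositive of premise 10 (O(¬redact_disclosure ⊃ waive_audit_trail)) is O(¬waive_audit_trail ⊃ redact_disclosure), and O(¬waive_audit_trail) is already established, so O(redact_disclosure).
Premise 11, O(approve_dossier ⊃ ¬redact_disclosure), contraposes to O(redact_disclosure ⊃ ¬approve_dossier); with O(redact_disclosure) we get O(¬approve_dossier).
So O(¬approve_dossier) holds, i.e. approve_dossier is forbidden. None of the other listed options is forbidden under the premises.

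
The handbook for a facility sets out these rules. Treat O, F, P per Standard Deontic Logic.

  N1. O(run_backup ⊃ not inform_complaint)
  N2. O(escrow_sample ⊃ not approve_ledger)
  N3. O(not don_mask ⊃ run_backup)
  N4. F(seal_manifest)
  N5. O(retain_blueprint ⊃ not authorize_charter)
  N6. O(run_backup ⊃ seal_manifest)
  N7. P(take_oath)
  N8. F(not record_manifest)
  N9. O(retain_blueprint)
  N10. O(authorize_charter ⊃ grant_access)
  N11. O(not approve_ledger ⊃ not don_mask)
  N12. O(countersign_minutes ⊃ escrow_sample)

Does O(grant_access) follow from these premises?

Premise 10 is O(authorize_charter ⊃ grant_access), but O(authorize_charter) is not derivable from the premises, so it does not yield O(grant_access).
No other premise forces O(grant_access). An ideal world satisfying every premise can still have grant_access false, so O(grant_access) is not derivable.

No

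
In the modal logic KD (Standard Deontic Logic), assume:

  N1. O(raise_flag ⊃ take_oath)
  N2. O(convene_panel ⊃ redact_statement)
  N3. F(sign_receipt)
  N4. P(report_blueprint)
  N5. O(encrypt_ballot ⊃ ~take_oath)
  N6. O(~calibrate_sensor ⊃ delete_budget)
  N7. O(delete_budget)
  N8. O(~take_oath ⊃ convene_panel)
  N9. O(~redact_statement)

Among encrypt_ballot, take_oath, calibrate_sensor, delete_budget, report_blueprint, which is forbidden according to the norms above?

Premise 9 states O(~redact_statement) outright.
Premise 2 is O(convene_panel ⊃ redact_statement); contrapositively O(~redact_statement ⊃ ~convene_panel). Since O(~redact_statement) holds, K gives O(~convene_panel).
Premise 8 is O(~take_oath ⊃ convene_panel); contrapositively O(~convene_panel ⊃ take_oath). Since O(~convene_panel) holds, K gives O(take_oath).
The contrapositive of premise 5 (O(encrypt_ballot ⊃ ~take_oath)) is O(take_oath ⊃ ~encrypt_ballot), and O(take_oath) is already established, so O(~encrypt_ballot).
So O(~encrypt_ballot) holds, i.e. encrypt_ballot is forbidden. None of the other listed options is forbidden under the premises.

encrypt_ballot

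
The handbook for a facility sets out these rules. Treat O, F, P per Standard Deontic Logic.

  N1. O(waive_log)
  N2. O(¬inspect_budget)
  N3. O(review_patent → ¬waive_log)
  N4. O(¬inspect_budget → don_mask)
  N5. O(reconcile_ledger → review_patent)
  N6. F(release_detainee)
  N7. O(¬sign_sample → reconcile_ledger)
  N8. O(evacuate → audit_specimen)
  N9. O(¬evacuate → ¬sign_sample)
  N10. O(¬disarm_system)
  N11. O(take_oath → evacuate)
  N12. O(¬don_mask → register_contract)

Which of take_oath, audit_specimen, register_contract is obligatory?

audit_specimen

From premise 1 we have O(waive_log).
The contrapositive of premise 3 (O(review_patent → ¬waive_log)) is O(waive_log → ¬review_patent), and O(waive_log) is already established, so O(¬review_patent).
Premise 5, O(reconcile_ledger → review_patent), contraposes to O(¬review_patent → ¬reconcile_ledger); with O(¬review_patent) we get O(¬reconcile_ledger).
The contrapositive of premise 7 (O(¬sign_sample → reconcile_ledger)) is O(¬reconcile_ledger → sign_sample), and O(¬reconcile_ledger) is already established, so O(sign_sample).
The contrapositive of premise 9 (O(¬evacuate → ¬sign_sample)) is O(sign_sample → evacuate), and O(sign_sample) is already established, so O(evacuate).
With premise 8, O(evacuate → audit_specimen), the K-axiom yields O(audit_specimen).
So O(audit_specimen) holds — audit_specimen is obligatory. None of the other listed options is made obligatory by any chain of premises.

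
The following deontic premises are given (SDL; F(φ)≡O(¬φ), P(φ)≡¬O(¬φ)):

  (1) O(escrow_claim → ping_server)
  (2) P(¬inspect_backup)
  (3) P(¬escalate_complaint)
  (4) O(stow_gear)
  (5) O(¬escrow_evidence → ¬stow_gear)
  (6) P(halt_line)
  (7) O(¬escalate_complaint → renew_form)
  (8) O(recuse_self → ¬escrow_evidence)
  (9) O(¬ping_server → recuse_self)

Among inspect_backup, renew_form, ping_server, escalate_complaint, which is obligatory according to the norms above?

ping_server

Premise 4 states O(stow_gear) outright.
The contrapositive of premise 5 (O(¬escrow_evidence → ¬stow_gear)) is O(stow_gear → escrow_evidence), and O(stow_gear) is already established, so O(escrow_evidence).
Premise 8, O(recuse_self → ¬escrow_evidence), contraposes to O(escrow_evidence → ¬recuse_self); with O(escrow_evidence) we get O(¬recuse_self).
Premise 9, O(¬ping_server → recuse_self), contraposes to O(¬recuse_self → ping_server); with O(¬recuse_self) we get O(ping_server).
So O(ping_server) holds — ping_server is obligatory. None of the other listed options is made obligatory by any chain of premises.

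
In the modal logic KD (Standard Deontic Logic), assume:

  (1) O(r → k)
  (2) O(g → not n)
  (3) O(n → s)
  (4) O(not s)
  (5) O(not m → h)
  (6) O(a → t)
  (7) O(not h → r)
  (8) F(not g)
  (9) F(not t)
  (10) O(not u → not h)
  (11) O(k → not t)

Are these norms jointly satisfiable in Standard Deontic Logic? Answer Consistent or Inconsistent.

Premise 3 is O(n → s), but O(n) is not derivable from the premises, so it does not yield O(s).
So O(s) is not derivable, and the apparent clash with O(not s) does not arise.
A world satisfying every obligation exists (e.g. a=false, g=true, h=true, k=false, m=false, n=false, r=false, s=false, t=true, u=true); no atom is both obligatory and forbidden, so the set is consistent.

Consistent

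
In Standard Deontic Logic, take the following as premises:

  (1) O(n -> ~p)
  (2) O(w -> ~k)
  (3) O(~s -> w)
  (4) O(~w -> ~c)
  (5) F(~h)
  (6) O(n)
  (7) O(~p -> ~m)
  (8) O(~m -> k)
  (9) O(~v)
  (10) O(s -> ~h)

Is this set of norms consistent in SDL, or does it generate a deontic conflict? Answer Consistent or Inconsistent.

F(~h) at premise 5 means O(h).
The contrapositive of premise 10 (O(s -> ~h)) is O(h -> ~s), and O(h) is already established, so O(~s).
Premise 3 is O(~s -> w); since O(~s), deontic closure gives O(w).
From O(w) and premise 2, O(w -> ~k), we obtain O(~k).
Premise 8 is O(~m -> k); contrapositively O(~k -> m). Since O(~k) holds, K gives O(m).
Premise 7 is O(~p -> ~m); contrapositively O(m -> p). Since O(m) holds, K gives O(p).
Premise 1, O(n -> ~p), contraposes to O(p -> ~n); with O(p) we get O(~n).
However, premise 6 gives O(n).
We now have both O(~n) and O(n) — n is simultaneously obligatory and forbidden, violating the D-axiom.

Inconsistent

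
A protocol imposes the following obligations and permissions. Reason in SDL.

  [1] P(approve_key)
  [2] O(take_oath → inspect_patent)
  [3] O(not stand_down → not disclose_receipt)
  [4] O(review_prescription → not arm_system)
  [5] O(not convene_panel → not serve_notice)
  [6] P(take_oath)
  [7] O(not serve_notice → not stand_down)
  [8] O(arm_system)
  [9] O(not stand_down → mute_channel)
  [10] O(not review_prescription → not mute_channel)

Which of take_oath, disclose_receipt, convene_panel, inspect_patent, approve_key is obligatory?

Premise 8 gives O(arm_system).
Premise 4, O(review_prescription → not arm_system), contraposes to O(arm_system → not review_prescription); with O(arm_system) we get O(not review_prescription).
From O(not review_prescription) and premise 10, O(not review_prescription → not mute_channel), we obtain O(not mute_channel).
The contrapositive of premise 9 (O(not stand_down → mute_channel)) is O(not mute_channel → stand_down), and O(not mute_channel) is already established, so O(stand_down).
Premise 7 is O(not serve_notice → not stand_down); contrapositively O(stand_down → serve_notice). Since O(stand_down) holds, K gives O(serve_notice).
Premise 5, O(not convene_panel → not serve_notice), contraposes to O(serve_notice → convene_panel); with O(serve_notice) we get O(convene_panel).
So O(convene_panel) holds — convene_panel is obligatory. None of the other listed options is made obligatory by any chain of premises.

convene_panel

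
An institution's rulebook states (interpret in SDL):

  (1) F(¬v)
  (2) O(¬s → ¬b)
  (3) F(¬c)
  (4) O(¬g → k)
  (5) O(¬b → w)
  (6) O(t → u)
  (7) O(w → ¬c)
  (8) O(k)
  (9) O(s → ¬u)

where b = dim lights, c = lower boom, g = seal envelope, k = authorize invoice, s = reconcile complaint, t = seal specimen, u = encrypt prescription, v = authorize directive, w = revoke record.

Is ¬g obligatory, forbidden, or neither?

Neither

Premise 4 is O(¬g → k); even if O(k) held, inferring O(¬g) would be affirming the consequent — invalid.
No premise or chain of K-axiom applications forces O(¬g), and none forces O(g). So ¬g is neither obligatory nor forbidden under these norms.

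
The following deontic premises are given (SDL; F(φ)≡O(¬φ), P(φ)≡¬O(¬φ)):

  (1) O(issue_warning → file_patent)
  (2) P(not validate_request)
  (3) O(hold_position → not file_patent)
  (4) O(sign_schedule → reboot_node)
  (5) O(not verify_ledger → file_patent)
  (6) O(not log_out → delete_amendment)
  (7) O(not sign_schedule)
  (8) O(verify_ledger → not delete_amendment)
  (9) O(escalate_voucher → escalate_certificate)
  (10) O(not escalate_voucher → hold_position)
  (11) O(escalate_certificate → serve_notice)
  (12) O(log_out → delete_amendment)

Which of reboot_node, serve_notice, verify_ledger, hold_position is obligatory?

serve_notice

By case analysis on log_out: premise 12 gives O(log_out → delete_amendment) and premise 6 gives O(not log_out → delete_amendment), so O(delete_amendment) either way.
Premise 8, O(verify_ledger → not delete_amendment), contraposes to O(delete_amendment → not verify_ledger); with O(delete_amendment) we get O(not verify_ledger).
From O(not verify_ledger) and premise 5, O(not verify_ledger → file_patent), we obtain O(file_patent).
The contrapositive of premise 3 (O(hold_position → not file_patent)) is O(file_patent → not hold_position), and O(file_patent) is already established, so O(not hold_position).
Premise 10, O(not escalate_voucher → hold_position), contraposes to O(not hold_position → escalate_voucher); with O(not hold_position) we get O(escalate_voucher).
Applying K to premise 9 (O(escalate_voucher → escalate_certificate)) and O(escalate_voucher) yields O(escalate_certificate).
From O(escalate_certificate) and premise 11, O(escalate_certificate → serve_notice), we obtain O(serve_notice).
So O(serve_notice) holds — serve_notice is obligatory. None of the other listed options is made obligatory by any chain of premises.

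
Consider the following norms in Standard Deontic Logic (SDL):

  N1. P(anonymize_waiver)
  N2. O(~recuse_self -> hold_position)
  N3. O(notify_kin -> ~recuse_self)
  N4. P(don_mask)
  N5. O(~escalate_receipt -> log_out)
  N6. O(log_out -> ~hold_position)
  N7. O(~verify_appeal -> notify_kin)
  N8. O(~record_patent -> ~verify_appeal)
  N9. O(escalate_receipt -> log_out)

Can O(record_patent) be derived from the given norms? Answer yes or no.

Premises 5 and 9 are O(~escalate_receipt -> log_out) and O(escalate_receipt -> log_out); every ideal world satisfies ~escalate_receipt or escalate_receipt, so in either case log_out holds — hence O(log_out).
Premise 6 is O(log_out -> ~hold_position); since O(log_out), deontic closure gives O(~hold_position).
Premise 2, O(~recuse_self -> hold_position), contraposes to O(~hold_position -> recuse_self); with O(~hold_position) we get O(recuse_self).
Premise 3, O(notify_kin -> ~recuse_self), contraposes to O(recuse_self -> ~notify_kin); with O(recuse_self) we get O(~notify_kin).
Premise 7, O(~verify_appeal -> notify_kin), contraposes to O(~notify_kin -> verify_appeal); with O(~notify_kin) we get O(verify_appeal).
The contrapositive of premise 8 (O(~record_patent -> ~verify_appeal)) is O(verify_appeal -> record_patent), and O(verify_appeal) is already established, so O(record_patent).
Premises 1, 4 do not contribute to this derivation.
So O(record_patent) follows.

Yes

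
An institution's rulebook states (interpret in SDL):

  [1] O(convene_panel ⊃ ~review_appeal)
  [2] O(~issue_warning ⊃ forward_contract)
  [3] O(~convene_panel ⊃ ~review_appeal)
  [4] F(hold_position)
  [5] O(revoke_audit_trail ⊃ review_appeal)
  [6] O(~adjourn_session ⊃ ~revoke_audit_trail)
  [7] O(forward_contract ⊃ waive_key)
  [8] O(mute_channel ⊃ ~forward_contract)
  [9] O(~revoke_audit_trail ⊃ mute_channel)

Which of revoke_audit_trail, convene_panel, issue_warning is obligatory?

Premises 1 and 3 cover both cases: O(convene_panel ⊃ ~review_appeal) and O(~convene_panel ⊃ ~review_appeal). Since convene_panel ∨ ~convene_panel is a tautology, O(~review_appeal) follows.
Premise 5, O(revoke_audit_trail ⊃ review_appeal), contraposes to O(~review_appeal ⊃ ~revoke_audit_trail); with O(~review_appeal) we get O(~revoke_audit_trail).
Applying K to premise 9 (O(~revoke_audit_trail ⊃ mute_channel)) and O(~revoke_audit_trail) yields O(mute_channel).
Premise 8 is O(mute_channel ⊃ ~forward_contract); since O(mute_channel), deontic closure gives O(~forward_contract).
The contrapositive of premise 2 (O(~issue_warning ⊃ forward_contract)) is O(~forward_contract ⊃ issue_warning), and O(~forward_contract) is already established, so O(issue_warning).
So O(issue_warning) holds — issue_warning is obligatory. None of the other listed options is made obligatory by any chain of premises.

issue_warning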